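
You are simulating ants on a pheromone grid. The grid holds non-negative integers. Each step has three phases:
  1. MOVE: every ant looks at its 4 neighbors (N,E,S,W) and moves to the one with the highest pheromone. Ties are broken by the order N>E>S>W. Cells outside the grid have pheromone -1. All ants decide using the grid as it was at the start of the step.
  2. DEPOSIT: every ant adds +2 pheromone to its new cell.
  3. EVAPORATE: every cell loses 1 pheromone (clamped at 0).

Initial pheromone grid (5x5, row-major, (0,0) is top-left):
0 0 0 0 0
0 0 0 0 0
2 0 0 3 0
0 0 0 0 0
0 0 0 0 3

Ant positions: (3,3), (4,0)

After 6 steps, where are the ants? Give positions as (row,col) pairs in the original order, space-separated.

Step 1: ant0:(3,3)->N->(2,3) | ant1:(4,0)->N->(3,0)
  grid max=4 at (2,3)
Step 2: ant0:(2,3)->N->(1,3) | ant1:(3,0)->N->(2,0)
  grid max=3 at (2,3)
Step 3: ant0:(1,3)->S->(2,3) | ant1:(2,0)->N->(1,0)
  grid max=4 at (2,3)
Step 4: ant0:(2,3)->N->(1,3) | ant1:(1,0)->S->(2,0)
  grid max=3 at (2,3)
Step 5: ant0:(1,3)->S->(2,3) | ant1:(2,0)->N->(1,0)
  grid max=4 at (2,3)
Step 6: ant0:(2,3)->N->(1,3) | ant1:(1,0)->S->(2,0)
  grid max=3 at (2,3)

(1,3) (2,0)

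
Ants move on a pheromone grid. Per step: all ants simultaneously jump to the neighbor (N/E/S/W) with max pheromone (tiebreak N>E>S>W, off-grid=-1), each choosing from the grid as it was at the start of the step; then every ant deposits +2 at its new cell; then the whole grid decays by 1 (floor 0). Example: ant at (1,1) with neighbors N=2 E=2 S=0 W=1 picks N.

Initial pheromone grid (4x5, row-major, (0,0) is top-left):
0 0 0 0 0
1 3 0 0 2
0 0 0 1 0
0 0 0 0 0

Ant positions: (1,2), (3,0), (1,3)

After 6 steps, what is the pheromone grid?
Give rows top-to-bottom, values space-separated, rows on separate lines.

After step 1: ants at (1,1),(2,0),(1,4)
  0 0 0 0 0
  0 4 0 0 3
  1 0 0 0 0
  0 0 0 0 0
After step 2: ants at (0,1),(1,0),(0,4)
  0 1 0 0 1
  1 3 0 0 2
  0 0 0 0 0
  0 0 0 0 0
After step 3: ants at (1,1),(1,1),(1,4)
  0 0 0 0 0
  0 6 0 0 3
  0 0 0 0 0
  0 0 0 0 0
After step 4: ants at (0,1),(0,1),(0,4)
  0 3 0 0 1
  0 5 0 0 2
  0 0 0 0 0
  0 0 0 0 0
After step 5: ants at (1,1),(1,1),(1,4)
  0 2 0 0 0
  0 8 0 0 3
  0 0 0 0 0
  0 0 0 0 0
After step 6: ants at (0,1),(0,1),(0,4)
  0 5 0 0 1
  0 7 0 0 2
  0 0 0 0 0
  0 0 0 0 0

0 5 0 0 1
0 7 0 0 2
0 0 0 0 0
0 0 0 0 0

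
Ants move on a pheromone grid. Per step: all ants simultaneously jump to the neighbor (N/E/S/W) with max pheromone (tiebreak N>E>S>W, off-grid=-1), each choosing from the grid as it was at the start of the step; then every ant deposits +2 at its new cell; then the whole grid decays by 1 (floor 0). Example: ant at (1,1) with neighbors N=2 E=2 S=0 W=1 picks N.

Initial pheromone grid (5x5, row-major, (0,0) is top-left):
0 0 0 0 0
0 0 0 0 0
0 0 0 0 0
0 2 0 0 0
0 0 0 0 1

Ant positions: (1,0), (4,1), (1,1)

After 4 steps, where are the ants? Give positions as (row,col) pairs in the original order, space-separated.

Step 1: ant0:(1,0)->N->(0,0) | ant1:(4,1)->N->(3,1) | ant2:(1,1)->N->(0,1)
  grid max=3 at (3,1)
Step 2: ant0:(0,0)->E->(0,1) | ant1:(3,1)->N->(2,1) | ant2:(0,1)->W->(0,0)
  grid max=2 at (0,0)
Step 3: ant0:(0,1)->W->(0,0) | ant1:(2,1)->S->(3,1) | ant2:(0,0)->E->(0,1)
  grid max=3 at (0,0)
Step 4: ant0:(0,0)->E->(0,1) | ant1:(3,1)->N->(2,1) | ant2:(0,1)->W->(0,0)
  grid max=4 at (0,0)

(0,1) (2,1) (0,0)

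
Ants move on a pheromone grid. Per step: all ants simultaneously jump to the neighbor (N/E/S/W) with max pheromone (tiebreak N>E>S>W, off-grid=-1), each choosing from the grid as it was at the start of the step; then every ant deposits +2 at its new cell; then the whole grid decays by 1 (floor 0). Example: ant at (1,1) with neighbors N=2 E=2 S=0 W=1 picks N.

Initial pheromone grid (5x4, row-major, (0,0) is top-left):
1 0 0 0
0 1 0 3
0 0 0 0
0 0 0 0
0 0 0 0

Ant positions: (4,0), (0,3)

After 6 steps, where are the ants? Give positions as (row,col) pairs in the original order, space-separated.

Step 1: ant0:(4,0)->N->(3,0) | ant1:(0,3)->S->(1,3)
  grid max=4 at (1,3)
Step 2: ant0:(3,0)->N->(2,0) | ant1:(1,3)->N->(0,3)
  grid max=3 at (1,3)
Step 3: ant0:(2,0)->N->(1,0) | ant1:(0,3)->S->(1,3)
  grid max=4 at (1,3)
Step 4: ant0:(1,0)->N->(0,0) | ant1:(1,3)->N->(0,3)
  grid max=3 at (1,3)
Step 5: ant0:(0,0)->E->(0,1) | ant1:(0,3)->S->(1,3)
  grid max=4 at (1,3)
Step 6: ant0:(0,1)->E->(0,2) | ant1:(1,3)->N->(0,3)
  grid max=3 at (1,3)

(0,2) (0,3)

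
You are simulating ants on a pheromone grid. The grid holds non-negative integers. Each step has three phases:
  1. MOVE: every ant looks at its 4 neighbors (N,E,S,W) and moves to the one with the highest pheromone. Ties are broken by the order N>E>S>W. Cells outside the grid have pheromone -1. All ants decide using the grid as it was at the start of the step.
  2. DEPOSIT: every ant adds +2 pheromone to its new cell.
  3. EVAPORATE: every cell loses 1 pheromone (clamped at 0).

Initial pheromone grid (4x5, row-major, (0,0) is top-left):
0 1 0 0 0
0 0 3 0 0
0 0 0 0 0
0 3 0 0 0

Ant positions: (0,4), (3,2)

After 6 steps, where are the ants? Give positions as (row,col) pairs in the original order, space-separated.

Step 1: ant0:(0,4)->S->(1,4) | ant1:(3,2)->W->(3,1)
  grid max=4 at (3,1)
Step 2: ant0:(1,4)->N->(0,4) | ant1:(3,1)->N->(2,1)
  grid max=3 at (3,1)
Step 3: ant0:(0,4)->S->(1,4) | ant1:(2,1)->S->(3,1)
  grid max=4 at (3,1)
Step 4: ant0:(1,4)->N->(0,4) | ant1:(3,1)->N->(2,1)
  grid max=3 at (3,1)
Step 5: ant0:(0,4)->S->(1,4) | ant1:(2,1)->S->(3,1)
  grid max=4 at (3,1)
Step 6: ant0:(1,4)->N->(0,4) | ant1:(3,1)->N->(2,1)
  grid max=3 at (3,1)

(0,4) (2,1)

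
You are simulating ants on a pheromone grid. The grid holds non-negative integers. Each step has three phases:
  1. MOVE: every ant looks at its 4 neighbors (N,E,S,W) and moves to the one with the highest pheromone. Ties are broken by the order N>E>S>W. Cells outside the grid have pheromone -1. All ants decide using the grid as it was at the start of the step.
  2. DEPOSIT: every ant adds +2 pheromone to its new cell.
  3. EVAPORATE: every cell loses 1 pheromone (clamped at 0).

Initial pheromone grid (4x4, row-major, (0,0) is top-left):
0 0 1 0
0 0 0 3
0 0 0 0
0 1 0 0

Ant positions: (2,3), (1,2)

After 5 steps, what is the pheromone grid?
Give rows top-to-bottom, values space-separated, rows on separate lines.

After step 1: ants at (1,3),(1,3)
  0 0 0 0
  0 0 0 6
  0 0 0 0
  0 0 0 0
After step 2: ants at (0,3),(0,3)
  0 0 0 3
  0 0 0 5
  0 0 0 0
  0 0 0 0
After step 3: ants at (1,3),(1,3)
  0 0 0 2
  0 0 0 8
  0 0 0 0
  0 0 0 0
After step 4: ants at (0,3),(0,3)
  0 0 0 5
  0 0 0 7
  0 0 0 0
  0 0 0 0
After step 5: ants at (1,3),(1,3)
  0 0 0 4
  0 0 0 10
  0 0 0 0
  0 0 0 0

0 0 0 4
0 0 0 10
0 0 0 0
0 0 0 0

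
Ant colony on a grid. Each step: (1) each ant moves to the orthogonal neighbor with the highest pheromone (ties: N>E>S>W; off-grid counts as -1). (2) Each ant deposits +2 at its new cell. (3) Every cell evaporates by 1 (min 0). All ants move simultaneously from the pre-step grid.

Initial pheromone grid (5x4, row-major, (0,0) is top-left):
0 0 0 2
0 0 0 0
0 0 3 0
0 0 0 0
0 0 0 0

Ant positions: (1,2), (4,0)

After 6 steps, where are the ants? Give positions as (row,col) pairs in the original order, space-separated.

Step 1: ant0:(1,2)->S->(2,2) | ant1:(4,0)->N->(3,0)
  grid max=4 at (2,2)
Step 2: ant0:(2,2)->N->(1,2) | ant1:(3,0)->N->(2,0)
  grid max=3 at (2,2)
Step 3: ant0:(1,2)->S->(2,2) | ant1:(2,0)->N->(1,0)
  grid max=4 at (2,2)
Step 4: ant0:(2,2)->N->(1,2) | ant1:(1,0)->N->(0,0)
  grid max=3 at (2,2)
Step 5: ant0:(1,2)->S->(2,2) | ant1:(0,0)->E->(0,1)
  grid max=4 at (2,2)
Step 6: ant0:(2,2)->N->(1,2) | ant1:(0,1)->E->(0,2)
  grid max=3 at (2,2)

(1,2) (0,2)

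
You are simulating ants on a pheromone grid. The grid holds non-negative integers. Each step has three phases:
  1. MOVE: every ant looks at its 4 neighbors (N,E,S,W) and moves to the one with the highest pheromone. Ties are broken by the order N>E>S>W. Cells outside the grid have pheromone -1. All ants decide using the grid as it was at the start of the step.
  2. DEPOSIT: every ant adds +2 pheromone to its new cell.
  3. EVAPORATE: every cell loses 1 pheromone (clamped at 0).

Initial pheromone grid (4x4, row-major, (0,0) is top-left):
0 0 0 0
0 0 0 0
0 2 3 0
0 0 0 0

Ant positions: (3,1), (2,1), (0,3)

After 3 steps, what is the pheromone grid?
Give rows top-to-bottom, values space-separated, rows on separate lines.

After step 1: ants at (2,1),(2,2),(1,3)
  0 0 0 0
  0 0 0 1
  0 3 4 0
  0 0 0 0
After step 2: ants at (2,2),(2,1),(0,3)
  0 0 0 1
  0 0 0 0
  0 4 5 0
  0 0 0 0
After step 3: ants at (2,1),(2,2),(1,3)
  0 0 0 0
  0 0 0 1
  0 5 6 0
  0 0 0 0

0 0 0 0
0 0 0 1
0 5 6 0
0 0 0 0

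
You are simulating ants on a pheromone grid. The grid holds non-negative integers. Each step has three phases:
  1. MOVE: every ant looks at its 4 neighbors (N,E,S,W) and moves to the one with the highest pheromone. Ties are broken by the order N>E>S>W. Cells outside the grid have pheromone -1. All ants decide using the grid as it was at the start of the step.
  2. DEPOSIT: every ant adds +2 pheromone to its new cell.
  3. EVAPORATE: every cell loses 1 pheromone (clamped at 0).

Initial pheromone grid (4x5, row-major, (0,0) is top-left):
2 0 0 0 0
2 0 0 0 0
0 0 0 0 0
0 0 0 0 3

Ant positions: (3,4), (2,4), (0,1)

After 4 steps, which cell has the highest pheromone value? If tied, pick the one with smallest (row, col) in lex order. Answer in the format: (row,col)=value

Answer: (3,4)=7

Derivation:
Step 1: ant0:(3,4)->N->(2,4) | ant1:(2,4)->S->(3,4) | ant2:(0,1)->W->(0,0)
  grid max=4 at (3,4)
Step 2: ant0:(2,4)->S->(3,4) | ant1:(3,4)->N->(2,4) | ant2:(0,0)->S->(1,0)
  grid max=5 at (3,4)
Step 3: ant0:(3,4)->N->(2,4) | ant1:(2,4)->S->(3,4) | ant2:(1,0)->N->(0,0)
  grid max=6 at (3,4)
Step 4: ant0:(2,4)->S->(3,4) | ant1:(3,4)->N->(2,4) | ant2:(0,0)->S->(1,0)
  grid max=7 at (3,4)
Final grid:
  2 0 0 0 0
  2 0 0 0 0
  0 0 0 0 4
  0 0 0 0 7
Max pheromone 7 at (3,4)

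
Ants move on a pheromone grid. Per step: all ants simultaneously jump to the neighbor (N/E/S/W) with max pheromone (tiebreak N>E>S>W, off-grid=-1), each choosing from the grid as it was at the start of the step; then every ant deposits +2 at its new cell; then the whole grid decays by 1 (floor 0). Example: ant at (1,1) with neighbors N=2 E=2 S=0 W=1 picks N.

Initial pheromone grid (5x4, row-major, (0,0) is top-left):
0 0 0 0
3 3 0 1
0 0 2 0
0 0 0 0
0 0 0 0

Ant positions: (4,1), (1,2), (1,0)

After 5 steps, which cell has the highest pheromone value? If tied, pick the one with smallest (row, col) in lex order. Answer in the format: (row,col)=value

Step 1: ant0:(4,1)->N->(3,1) | ant1:(1,2)->W->(1,1) | ant2:(1,0)->E->(1,1)
  grid max=6 at (1,1)
Step 2: ant0:(3,1)->N->(2,1) | ant1:(1,1)->W->(1,0) | ant2:(1,1)->W->(1,0)
  grid max=5 at (1,0)
Step 3: ant0:(2,1)->N->(1,1) | ant1:(1,0)->E->(1,1) | ant2:(1,0)->E->(1,1)
  grid max=10 at (1,1)
Step 4: ant0:(1,1)->W->(1,0) | ant1:(1,1)->W->(1,0) | ant2:(1,1)->W->(1,0)
  grid max=9 at (1,0)
Step 5: ant0:(1,0)->E->(1,1) | ant1:(1,0)->E->(1,1) | ant2:(1,0)->E->(1,1)
  grid max=14 at (1,1)
Final grid:
  0 0 0 0
  8 14 0 0
  0 0 0 0
  0 0 0 0
  0 0 0 0
Max pheromone 14 at (1,1)

Answer: (1,1)=14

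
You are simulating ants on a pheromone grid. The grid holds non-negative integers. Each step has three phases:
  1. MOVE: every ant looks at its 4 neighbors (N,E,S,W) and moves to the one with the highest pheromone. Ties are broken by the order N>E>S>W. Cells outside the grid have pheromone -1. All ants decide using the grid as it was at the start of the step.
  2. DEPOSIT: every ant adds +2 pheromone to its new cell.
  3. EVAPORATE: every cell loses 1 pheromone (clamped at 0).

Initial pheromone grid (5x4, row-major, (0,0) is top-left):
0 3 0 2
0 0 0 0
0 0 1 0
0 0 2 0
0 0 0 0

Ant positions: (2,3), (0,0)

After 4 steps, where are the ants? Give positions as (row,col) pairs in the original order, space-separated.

Step 1: ant0:(2,3)->W->(2,2) | ant1:(0,0)->E->(0,1)
  grid max=4 at (0,1)
Step 2: ant0:(2,2)->S->(3,2) | ant1:(0,1)->E->(0,2)
  grid max=3 at (0,1)
Step 3: ant0:(3,2)->N->(2,2) | ant1:(0,2)->W->(0,1)
  grid max=4 at (0,1)
Step 4: ant0:(2,2)->S->(3,2) | ant1:(0,1)->E->(0,2)
  grid max=3 at (0,1)

(3,2) (0,2)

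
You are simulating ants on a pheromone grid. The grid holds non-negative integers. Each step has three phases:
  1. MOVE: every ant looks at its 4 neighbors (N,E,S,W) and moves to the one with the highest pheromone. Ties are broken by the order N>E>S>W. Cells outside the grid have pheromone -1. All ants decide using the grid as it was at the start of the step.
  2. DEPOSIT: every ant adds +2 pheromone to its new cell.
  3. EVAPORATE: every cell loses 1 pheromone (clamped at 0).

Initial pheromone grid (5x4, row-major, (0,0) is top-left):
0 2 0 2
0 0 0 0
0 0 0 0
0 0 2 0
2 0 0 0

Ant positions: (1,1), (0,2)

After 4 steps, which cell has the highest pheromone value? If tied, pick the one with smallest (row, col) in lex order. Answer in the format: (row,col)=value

Answer: (0,3)=4

Derivation:
Step 1: ant0:(1,1)->N->(0,1) | ant1:(0,2)->E->(0,3)
  grid max=3 at (0,1)
Step 2: ant0:(0,1)->E->(0,2) | ant1:(0,3)->S->(1,3)
  grid max=2 at (0,1)
Step 3: ant0:(0,2)->E->(0,3) | ant1:(1,3)->N->(0,3)
  grid max=5 at (0,3)
Step 4: ant0:(0,3)->S->(1,3) | ant1:(0,3)->S->(1,3)
  grid max=4 at (0,3)
Final grid:
  0 0 0 4
  0 0 0 3
  0 0 0 0
  0 0 0 0
  0 0 0 0
Max pheromone 4 at (0,3)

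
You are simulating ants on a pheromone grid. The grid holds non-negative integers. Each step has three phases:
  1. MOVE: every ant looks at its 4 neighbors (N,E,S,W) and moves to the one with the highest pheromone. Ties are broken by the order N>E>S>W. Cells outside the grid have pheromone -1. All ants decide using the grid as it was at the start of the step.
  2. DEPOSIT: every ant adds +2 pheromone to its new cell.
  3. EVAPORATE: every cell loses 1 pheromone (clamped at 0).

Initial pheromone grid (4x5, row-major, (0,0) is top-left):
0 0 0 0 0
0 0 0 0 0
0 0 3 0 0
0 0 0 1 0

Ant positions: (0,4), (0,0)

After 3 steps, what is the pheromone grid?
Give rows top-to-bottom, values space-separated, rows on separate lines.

After step 1: ants at (1,4),(0,1)
  0 1 0 0 0
  0 0 0 0 1
  0 0 2 0 0
  0 0 0 0 0
After step 2: ants at (0,4),(0,2)
  0 0 1 0 1
  0 0 0 0 0
  0 0 1 0 0
  0 0 0 0 0
After step 3: ants at (1,4),(0,3)
  0 0 0 1 0
  0 0 0 0 1
  0 0 0 0 0
  0 0 0 0 0

0 0 0 1 0
0 0 0 0 1
0 0 0 0 0
0 0 0 0 0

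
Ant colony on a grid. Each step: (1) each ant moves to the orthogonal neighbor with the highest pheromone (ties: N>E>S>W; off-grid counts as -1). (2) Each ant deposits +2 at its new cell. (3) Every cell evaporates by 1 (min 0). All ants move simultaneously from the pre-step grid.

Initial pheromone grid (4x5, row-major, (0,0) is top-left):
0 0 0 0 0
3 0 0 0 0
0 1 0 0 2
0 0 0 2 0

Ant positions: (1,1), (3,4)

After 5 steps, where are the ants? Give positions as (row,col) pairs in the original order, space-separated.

Step 1: ant0:(1,1)->W->(1,0) | ant1:(3,4)->N->(2,4)
  grid max=4 at (1,0)
Step 2: ant0:(1,0)->N->(0,0) | ant1:(2,4)->N->(1,4)
  grid max=3 at (1,0)
Step 3: ant0:(0,0)->S->(1,0) | ant1:(1,4)->S->(2,4)
  grid max=4 at (1,0)
Step 4: ant0:(1,0)->N->(0,0) | ant1:(2,4)->N->(1,4)
  grid max=3 at (1,0)
Step 5: ant0:(0,0)->S->(1,0) | ant1:(1,4)->S->(2,4)
  grid max=4 at (1,0)

(1,0) (2,4)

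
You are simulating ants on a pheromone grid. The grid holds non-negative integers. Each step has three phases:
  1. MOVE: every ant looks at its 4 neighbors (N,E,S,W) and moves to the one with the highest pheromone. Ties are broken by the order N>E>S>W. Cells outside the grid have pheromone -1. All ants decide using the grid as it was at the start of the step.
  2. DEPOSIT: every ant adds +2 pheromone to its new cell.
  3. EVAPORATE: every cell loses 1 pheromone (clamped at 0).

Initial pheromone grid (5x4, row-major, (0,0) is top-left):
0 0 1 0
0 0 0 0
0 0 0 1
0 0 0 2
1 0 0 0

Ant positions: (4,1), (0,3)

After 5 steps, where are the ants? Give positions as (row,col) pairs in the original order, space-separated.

Step 1: ant0:(4,1)->W->(4,0) | ant1:(0,3)->W->(0,2)
  grid max=2 at (0,2)
Step 2: ant0:(4,0)->N->(3,0) | ant1:(0,2)->E->(0,3)
  grid max=1 at (0,2)
Step 3: ant0:(3,0)->S->(4,0) | ant1:(0,3)->W->(0,2)
  grid max=2 at (0,2)
Step 4: ant0:(4,0)->N->(3,0) | ant1:(0,2)->E->(0,3)
  grid max=1 at (0,2)
Step 5: ant0:(3,0)->S->(4,0) | ant1:(0,3)->W->(0,2)
  grid max=2 at (0,2)

(4,0) (0,2)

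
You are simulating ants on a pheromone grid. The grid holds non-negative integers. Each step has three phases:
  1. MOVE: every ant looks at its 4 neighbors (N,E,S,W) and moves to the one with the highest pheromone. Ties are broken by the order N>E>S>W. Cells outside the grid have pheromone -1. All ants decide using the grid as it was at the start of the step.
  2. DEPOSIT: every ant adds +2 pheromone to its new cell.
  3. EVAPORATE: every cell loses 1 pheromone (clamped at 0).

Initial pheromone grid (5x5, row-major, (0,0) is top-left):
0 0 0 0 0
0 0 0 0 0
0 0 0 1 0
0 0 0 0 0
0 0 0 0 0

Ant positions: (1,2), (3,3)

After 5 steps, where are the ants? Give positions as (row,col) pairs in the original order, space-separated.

Step 1: ant0:(1,2)->N->(0,2) | ant1:(3,3)->N->(2,3)
  grid max=2 at (2,3)
Step 2: ant0:(0,2)->E->(0,3) | ant1:(2,3)->N->(1,3)
  grid max=1 at (0,3)
Step 3: ant0:(0,3)->S->(1,3) | ant1:(1,3)->N->(0,3)
  grid max=2 at (0,3)
Step 4: ant0:(1,3)->N->(0,3) | ant1:(0,3)->S->(1,3)
  grid max=3 at (0,3)
Step 5: ant0:(0,3)->S->(1,3) | ant1:(1,3)->N->(0,3)
  grid max=4 at (0,3)

(1,3) (0,3)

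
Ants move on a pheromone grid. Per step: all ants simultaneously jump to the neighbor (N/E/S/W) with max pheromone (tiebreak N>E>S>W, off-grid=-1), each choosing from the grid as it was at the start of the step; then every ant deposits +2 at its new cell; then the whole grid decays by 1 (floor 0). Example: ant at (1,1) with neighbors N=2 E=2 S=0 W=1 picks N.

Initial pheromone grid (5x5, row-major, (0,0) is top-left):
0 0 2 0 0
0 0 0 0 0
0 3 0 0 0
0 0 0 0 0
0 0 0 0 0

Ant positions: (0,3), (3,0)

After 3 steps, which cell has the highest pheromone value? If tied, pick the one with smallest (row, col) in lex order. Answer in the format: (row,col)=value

Answer: (0,2)=3

Derivation:
Step 1: ant0:(0,3)->W->(0,2) | ant1:(3,0)->N->(2,0)
  grid max=3 at (0,2)
Step 2: ant0:(0,2)->E->(0,3) | ant1:(2,0)->E->(2,1)
  grid max=3 at (2,1)
Step 3: ant0:(0,3)->W->(0,2) | ant1:(2,1)->N->(1,1)
  grid max=3 at (0,2)
Final grid:
  0 0 3 0 0
  0 1 0 0 0
  0 2 0 0 0
  0 0 0 0 0
  0 0 0 0 0
Max pheromone 3 at (0,2)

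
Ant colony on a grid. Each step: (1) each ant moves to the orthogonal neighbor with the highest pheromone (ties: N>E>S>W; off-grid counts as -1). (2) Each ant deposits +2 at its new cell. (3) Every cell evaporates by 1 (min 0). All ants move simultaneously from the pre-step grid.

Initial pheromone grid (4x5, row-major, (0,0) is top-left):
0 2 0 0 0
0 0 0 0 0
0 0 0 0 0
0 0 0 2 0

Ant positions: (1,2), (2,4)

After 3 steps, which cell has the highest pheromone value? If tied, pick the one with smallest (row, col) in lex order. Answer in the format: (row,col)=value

Step 1: ant0:(1,2)->N->(0,2) | ant1:(2,4)->N->(1,4)
  grid max=1 at (0,1)
Step 2: ant0:(0,2)->W->(0,1) | ant1:(1,4)->N->(0,4)
  grid max=2 at (0,1)
Step 3: ant0:(0,1)->E->(0,2) | ant1:(0,4)->S->(1,4)
  grid max=1 at (0,1)
Final grid:
  0 1 1 0 0
  0 0 0 0 1
  0 0 0 0 0
  0 0 0 0 0
Max pheromone 1 at (0,1)

Answer: (0,1)=1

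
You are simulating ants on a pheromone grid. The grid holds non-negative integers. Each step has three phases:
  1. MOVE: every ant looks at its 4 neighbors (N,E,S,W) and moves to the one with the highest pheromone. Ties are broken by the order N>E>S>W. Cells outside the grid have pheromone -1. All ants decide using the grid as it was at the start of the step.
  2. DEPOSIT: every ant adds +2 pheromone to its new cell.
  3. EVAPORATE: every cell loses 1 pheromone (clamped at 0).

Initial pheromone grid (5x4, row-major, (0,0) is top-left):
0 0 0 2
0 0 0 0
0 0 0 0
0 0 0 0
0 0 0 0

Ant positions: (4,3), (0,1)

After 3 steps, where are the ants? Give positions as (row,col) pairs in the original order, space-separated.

Step 1: ant0:(4,3)->N->(3,3) | ant1:(0,1)->E->(0,2)
  grid max=1 at (0,2)
Step 2: ant0:(3,3)->N->(2,3) | ant1:(0,2)->E->(0,3)
  grid max=2 at (0,3)
Step 3: ant0:(2,3)->N->(1,3) | ant1:(0,3)->S->(1,3)
  grid max=3 at (1,3)

(1,3) (1,3)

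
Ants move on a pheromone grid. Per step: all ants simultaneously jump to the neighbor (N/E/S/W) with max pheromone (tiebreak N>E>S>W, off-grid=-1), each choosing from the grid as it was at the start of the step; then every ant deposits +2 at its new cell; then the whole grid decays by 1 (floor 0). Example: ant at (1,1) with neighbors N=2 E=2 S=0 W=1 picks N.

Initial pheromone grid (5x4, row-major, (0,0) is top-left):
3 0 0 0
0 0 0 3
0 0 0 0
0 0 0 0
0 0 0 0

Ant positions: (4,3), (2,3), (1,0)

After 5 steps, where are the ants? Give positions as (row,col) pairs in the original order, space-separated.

Step 1: ant0:(4,3)->N->(3,3) | ant1:(2,3)->N->(1,3) | ant2:(1,0)->N->(0,0)
  grid max=4 at (0,0)
Step 2: ant0:(3,3)->N->(2,3) | ant1:(1,3)->N->(0,3) | ant2:(0,0)->E->(0,1)
  grid max=3 at (0,0)
Step 3: ant0:(2,3)->N->(1,3) | ant1:(0,3)->S->(1,3) | ant2:(0,1)->W->(0,0)
  grid max=6 at (1,3)
Step 4: ant0:(1,3)->N->(0,3) | ant1:(1,3)->N->(0,3) | ant2:(0,0)->E->(0,1)
  grid max=5 at (1,3)
Step 5: ant0:(0,3)->S->(1,3) | ant1:(0,3)->S->(1,3) | ant2:(0,1)->W->(0,0)
  grid max=8 at (1,3)

(1,3) (1,3) (0,0)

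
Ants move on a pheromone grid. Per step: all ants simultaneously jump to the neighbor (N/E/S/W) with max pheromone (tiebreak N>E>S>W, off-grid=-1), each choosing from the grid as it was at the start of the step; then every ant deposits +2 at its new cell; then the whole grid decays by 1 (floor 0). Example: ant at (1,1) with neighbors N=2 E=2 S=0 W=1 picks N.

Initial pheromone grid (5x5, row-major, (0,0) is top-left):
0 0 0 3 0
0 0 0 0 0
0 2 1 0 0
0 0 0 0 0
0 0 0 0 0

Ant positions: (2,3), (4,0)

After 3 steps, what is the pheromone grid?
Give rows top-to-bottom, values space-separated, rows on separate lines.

After step 1: ants at (2,2),(3,0)
  0 0 0 2 0
  0 0 0 0 0
  0 1 2 0 0
  1 0 0 0 0
  0 0 0 0 0
After step 2: ants at (2,1),(2,0)
  0 0 0 1 0
  0 0 0 0 0
  1 2 1 0 0
  0 0 0 0 0
  0 0 0 0 0
After step 3: ants at (2,2),(2,1)
  0 0 0 0 0
  0 0 0 0 0
  0 3 2 0 0
  0 0 0 0 0
  0 0 0 0 0

0 0 0 0 0
0 0 0 0 0
0 3 2 0 0
0 0 0 0 0
0 0 0 0 0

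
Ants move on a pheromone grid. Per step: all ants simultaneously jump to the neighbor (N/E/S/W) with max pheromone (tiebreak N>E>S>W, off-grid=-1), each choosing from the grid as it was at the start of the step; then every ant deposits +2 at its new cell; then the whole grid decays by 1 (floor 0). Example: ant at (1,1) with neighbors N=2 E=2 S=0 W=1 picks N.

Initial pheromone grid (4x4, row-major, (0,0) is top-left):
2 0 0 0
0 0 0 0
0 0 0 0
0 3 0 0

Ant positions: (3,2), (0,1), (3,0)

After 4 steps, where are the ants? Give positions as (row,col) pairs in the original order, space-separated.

Step 1: ant0:(3,2)->W->(3,1) | ant1:(0,1)->W->(0,0) | ant2:(3,0)->E->(3,1)
  grid max=6 at (3,1)
Step 2: ant0:(3,1)->N->(2,1) | ant1:(0,0)->E->(0,1) | ant2:(3,1)->N->(2,1)
  grid max=5 at (3,1)
Step 3: ant0:(2,1)->S->(3,1) | ant1:(0,1)->W->(0,0) | ant2:(2,1)->S->(3,1)
  grid max=8 at (3,1)
Step 4: ant0:(3,1)->N->(2,1) | ant1:(0,0)->E->(0,1) | ant2:(3,1)->N->(2,1)
  grid max=7 at (3,1)

(2,1) (0,1) (2,1)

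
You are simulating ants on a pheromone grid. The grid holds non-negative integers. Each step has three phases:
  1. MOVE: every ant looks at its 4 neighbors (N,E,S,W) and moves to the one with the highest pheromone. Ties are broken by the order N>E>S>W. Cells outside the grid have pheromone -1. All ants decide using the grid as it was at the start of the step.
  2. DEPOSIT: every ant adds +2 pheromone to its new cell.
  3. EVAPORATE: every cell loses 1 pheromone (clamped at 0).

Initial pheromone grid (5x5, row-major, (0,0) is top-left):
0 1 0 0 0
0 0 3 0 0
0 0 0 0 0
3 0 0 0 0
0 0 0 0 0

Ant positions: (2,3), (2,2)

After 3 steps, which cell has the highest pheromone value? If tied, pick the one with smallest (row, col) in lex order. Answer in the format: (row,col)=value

Answer: (1,2)=6

Derivation:
Step 1: ant0:(2,3)->N->(1,3) | ant1:(2,2)->N->(1,2)
  grid max=4 at (1,2)
Step 2: ant0:(1,3)->W->(1,2) | ant1:(1,2)->E->(1,3)
  grid max=5 at (1,2)
Step 3: ant0:(1,2)->E->(1,3) | ant1:(1,3)->W->(1,2)
  grid max=6 at (1,2)
Final grid:
  0 0 0 0 0
  0 0 6 3 0
  0 0 0 0 0
  0 0 0 0 0
  0 0 0 0 0
Max pheromone 6 at (1,2)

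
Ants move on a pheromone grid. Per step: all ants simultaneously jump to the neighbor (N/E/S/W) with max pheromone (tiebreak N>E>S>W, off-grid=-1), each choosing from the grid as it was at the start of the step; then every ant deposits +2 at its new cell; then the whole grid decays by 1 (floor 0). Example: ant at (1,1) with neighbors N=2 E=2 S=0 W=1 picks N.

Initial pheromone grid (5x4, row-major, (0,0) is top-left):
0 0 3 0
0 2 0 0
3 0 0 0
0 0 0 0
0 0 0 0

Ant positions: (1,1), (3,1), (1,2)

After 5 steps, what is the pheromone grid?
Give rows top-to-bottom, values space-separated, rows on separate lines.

After step 1: ants at (0,1),(2,1),(0,2)
  0 1 4 0
  0 1 0 0
  2 1 0 0
  0 0 0 0
  0 0 0 0
After step 2: ants at (0,2),(2,0),(0,1)
  0 2 5 0
  0 0 0 0
  3 0 0 0
  0 0 0 0
  0 0 0 0
After step 3: ants at (0,1),(1,0),(0,2)
  0 3 6 0
  1 0 0 0
  2 0 0 0
  0 0 0 0
  0 0 0 0
After step 4: ants at (0,2),(2,0),(0,1)
  0 4 7 0
  0 0 0 0
  3 0 0 0
  0 0 0 0
  0 0 0 0
After step 5: ants at (0,1),(1,0),(0,2)
  0 5 8 0
  1 0 0 0
  2 0 0 0
  0 0 0 0
  0 0 0 0

0 5 8 0
1 0 0 0
2 0 0 0
0 0 0 0
0 0 0 0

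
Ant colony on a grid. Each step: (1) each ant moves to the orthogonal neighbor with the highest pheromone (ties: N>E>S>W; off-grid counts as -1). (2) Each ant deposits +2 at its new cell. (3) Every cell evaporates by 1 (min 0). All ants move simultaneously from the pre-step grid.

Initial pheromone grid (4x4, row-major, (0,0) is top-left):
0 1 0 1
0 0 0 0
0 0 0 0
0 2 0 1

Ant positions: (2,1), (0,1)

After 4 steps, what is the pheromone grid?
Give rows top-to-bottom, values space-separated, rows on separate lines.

After step 1: ants at (3,1),(0,2)
  0 0 1 0
  0 0 0 0
  0 0 0 0
  0 3 0 0
After step 2: ants at (2,1),(0,3)
  0 0 0 1
  0 0 0 0
  0 1 0 0
  0 2 0 0
After step 3: ants at (3,1),(1,3)
  0 0 0 0
  0 0 0 1
  0 0 0 0
  0 3 0 0
After step 4: ants at (2,1),(0,3)
  0 0 0 1
  0 0 0 0
  0 1 0 0
  0 2 0 0

0 0 0 1
0 0 0 0
0 1 0 0
0 2 0 0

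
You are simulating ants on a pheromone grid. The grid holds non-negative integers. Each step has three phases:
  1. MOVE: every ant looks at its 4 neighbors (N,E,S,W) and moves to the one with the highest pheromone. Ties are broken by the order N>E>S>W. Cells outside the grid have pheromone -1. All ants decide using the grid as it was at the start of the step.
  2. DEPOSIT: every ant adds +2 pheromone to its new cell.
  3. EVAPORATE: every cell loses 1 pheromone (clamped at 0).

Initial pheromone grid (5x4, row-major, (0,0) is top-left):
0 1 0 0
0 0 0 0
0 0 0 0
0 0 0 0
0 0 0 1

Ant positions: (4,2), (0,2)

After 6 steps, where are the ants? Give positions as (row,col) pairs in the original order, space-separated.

Step 1: ant0:(4,2)->E->(4,3) | ant1:(0,2)->W->(0,1)
  grid max=2 at (0,1)
Step 2: ant0:(4,3)->N->(3,3) | ant1:(0,1)->E->(0,2)
  grid max=1 at (0,1)
Step 3: ant0:(3,3)->S->(4,3) | ant1:(0,2)->W->(0,1)
  grid max=2 at (0,1)
Step 4: ant0:(4,3)->N->(3,3) | ant1:(0,1)->E->(0,2)
  grid max=1 at (0,1)
Step 5: ant0:(3,3)->S->(4,3) | ant1:(0,2)->W->(0,1)
  grid max=2 at (0,1)
Step 6: ant0:(4,3)->N->(3,3) | ant1:(0,1)->E->(0,2)
  grid max=1 at (0,1)

(3,3) (0,2)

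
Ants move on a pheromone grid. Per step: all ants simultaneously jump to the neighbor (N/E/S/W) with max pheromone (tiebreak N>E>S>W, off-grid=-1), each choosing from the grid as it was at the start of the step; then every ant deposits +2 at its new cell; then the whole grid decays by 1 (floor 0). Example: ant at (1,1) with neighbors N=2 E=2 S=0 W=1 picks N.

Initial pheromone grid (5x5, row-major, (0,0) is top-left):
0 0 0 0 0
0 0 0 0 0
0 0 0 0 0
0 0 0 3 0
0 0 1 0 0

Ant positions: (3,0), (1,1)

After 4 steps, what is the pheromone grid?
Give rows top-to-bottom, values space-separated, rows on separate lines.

After step 1: ants at (2,0),(0,1)
  0 1 0 0 0
  0 0 0 0 0
  1 0 0 0 0
  0 0 0 2 0
  0 0 0 0 0
After step 2: ants at (1,0),(0,2)
  0 0 1 0 0
  1 0 0 0 0
  0 0 0 0 0
  0 0 0 1 0
  0 0 0 0 0
After step 3: ants at (0,0),(0,3)
  1 0 0 1 0
  0 0 0 0 0
  0 0 0 0 0
  0 0 0 0 0
  0 0 0 0 0
After step 4: ants at (0,1),(0,4)
  0 1 0 0 1
  0 0 0 0 0
  0 0 0 0 0
  0 0 0 0 0
  0 0 0 0 0

0 1 0 0 1
0 0 0 0 0
0 0 0 0 0
0 0 0 0 0
0 0 0 0 0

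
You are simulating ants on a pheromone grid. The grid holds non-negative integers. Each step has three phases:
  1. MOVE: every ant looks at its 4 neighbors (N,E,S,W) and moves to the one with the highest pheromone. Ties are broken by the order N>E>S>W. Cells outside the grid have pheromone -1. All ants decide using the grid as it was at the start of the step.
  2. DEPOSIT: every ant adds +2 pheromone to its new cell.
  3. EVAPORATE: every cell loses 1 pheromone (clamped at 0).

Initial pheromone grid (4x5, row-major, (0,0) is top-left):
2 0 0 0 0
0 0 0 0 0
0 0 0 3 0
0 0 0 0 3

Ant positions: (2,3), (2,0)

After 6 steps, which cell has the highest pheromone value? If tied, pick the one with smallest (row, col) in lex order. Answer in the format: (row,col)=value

Answer: (2,3)=3

Derivation:
Step 1: ant0:(2,3)->N->(1,3) | ant1:(2,0)->N->(1,0)
  grid max=2 at (2,3)
Step 2: ant0:(1,3)->S->(2,3) | ant1:(1,0)->N->(0,0)
  grid max=3 at (2,3)
Step 3: ant0:(2,3)->N->(1,3) | ant1:(0,0)->E->(0,1)
  grid max=2 at (2,3)
Step 4: ant0:(1,3)->S->(2,3) | ant1:(0,1)->W->(0,0)
  grid max=3 at (2,3)
Step 5: ant0:(2,3)->N->(1,3) | ant1:(0,0)->E->(0,1)
  grid max=2 at (2,3)
Step 6: ant0:(1,3)->S->(2,3) | ant1:(0,1)->W->(0,0)
  grid max=3 at (2,3)
Final grid:
  2 0 0 0 0
  0 0 0 0 0
  0 0 0 3 0
  0 0 0 0 0
Max pheromone 3 at (2,3)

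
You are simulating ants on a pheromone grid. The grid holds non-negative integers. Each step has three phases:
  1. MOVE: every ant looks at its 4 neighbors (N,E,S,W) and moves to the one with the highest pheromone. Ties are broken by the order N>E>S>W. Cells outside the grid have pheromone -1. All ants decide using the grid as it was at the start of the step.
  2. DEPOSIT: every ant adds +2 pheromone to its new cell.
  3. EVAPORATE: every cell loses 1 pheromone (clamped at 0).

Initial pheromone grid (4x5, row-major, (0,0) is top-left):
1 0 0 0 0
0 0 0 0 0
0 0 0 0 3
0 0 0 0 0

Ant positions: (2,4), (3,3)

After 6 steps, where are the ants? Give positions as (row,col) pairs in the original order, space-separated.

Step 1: ant0:(2,4)->N->(1,4) | ant1:(3,3)->N->(2,3)
  grid max=2 at (2,4)
Step 2: ant0:(1,4)->S->(2,4) | ant1:(2,3)->E->(2,4)
  grid max=5 at (2,4)
Step 3: ant0:(2,4)->N->(1,4) | ant1:(2,4)->N->(1,4)
  grid max=4 at (2,4)
Step 4: ant0:(1,4)->S->(2,4) | ant1:(1,4)->S->(2,4)
  grid max=7 at (2,4)
Step 5: ant0:(2,4)->N->(1,4) | ant1:(2,4)->N->(1,4)
  grid max=6 at (2,4)
Step 6: ant0:(1,4)->S->(2,4) | ant1:(1,4)->S->(2,4)
  grid max=9 at (2,4)

(2,4) (2,4)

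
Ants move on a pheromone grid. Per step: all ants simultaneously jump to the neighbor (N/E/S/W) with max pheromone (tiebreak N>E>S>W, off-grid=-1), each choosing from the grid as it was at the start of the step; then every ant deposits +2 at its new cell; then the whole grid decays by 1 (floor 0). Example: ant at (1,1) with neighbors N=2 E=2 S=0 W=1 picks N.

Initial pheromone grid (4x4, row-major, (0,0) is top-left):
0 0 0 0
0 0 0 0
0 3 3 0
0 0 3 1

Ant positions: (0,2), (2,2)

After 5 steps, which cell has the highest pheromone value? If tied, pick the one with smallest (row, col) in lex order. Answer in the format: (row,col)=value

Answer: (3,2)=4

Derivation:
Step 1: ant0:(0,2)->E->(0,3) | ant1:(2,2)->S->(3,2)
  grid max=4 at (3,2)
Step 2: ant0:(0,3)->S->(1,3) | ant1:(3,2)->N->(2,2)
  grid max=3 at (2,2)
Step 3: ant0:(1,3)->N->(0,3) | ant1:(2,2)->S->(3,2)
  grid max=4 at (3,2)
Step 4: ant0:(0,3)->S->(1,3) | ant1:(3,2)->N->(2,2)
  grid max=3 at (2,2)
Step 5: ant0:(1,3)->N->(0,3) | ant1:(2,2)->S->(3,2)
  grid max=4 at (3,2)
Final grid:
  0 0 0 1
  0 0 0 0
  0 0 2 0
  0 0 4 0
Max pheromone 4 at (3,2)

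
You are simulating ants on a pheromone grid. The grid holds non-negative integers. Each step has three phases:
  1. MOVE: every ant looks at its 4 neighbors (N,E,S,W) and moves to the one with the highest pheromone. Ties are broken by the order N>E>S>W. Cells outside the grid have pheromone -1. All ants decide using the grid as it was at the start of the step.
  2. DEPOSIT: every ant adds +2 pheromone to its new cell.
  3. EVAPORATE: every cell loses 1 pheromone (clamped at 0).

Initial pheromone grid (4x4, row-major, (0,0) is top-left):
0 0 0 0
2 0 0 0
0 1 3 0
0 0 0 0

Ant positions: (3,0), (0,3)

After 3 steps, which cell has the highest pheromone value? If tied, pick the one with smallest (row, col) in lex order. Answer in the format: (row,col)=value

Answer: (0,0)=1

Derivation:
Step 1: ant0:(3,0)->N->(2,0) | ant1:(0,3)->S->(1,3)
  grid max=2 at (2,2)
Step 2: ant0:(2,0)->N->(1,0) | ant1:(1,3)->N->(0,3)
  grid max=2 at (1,0)
Step 3: ant0:(1,0)->N->(0,0) | ant1:(0,3)->S->(1,3)
  grid max=1 at (0,0)
Final grid:
  1 0 0 0
  1 0 0 1
  0 0 0 0
  0 0 0 0
Max pheromone 1 at (0,0)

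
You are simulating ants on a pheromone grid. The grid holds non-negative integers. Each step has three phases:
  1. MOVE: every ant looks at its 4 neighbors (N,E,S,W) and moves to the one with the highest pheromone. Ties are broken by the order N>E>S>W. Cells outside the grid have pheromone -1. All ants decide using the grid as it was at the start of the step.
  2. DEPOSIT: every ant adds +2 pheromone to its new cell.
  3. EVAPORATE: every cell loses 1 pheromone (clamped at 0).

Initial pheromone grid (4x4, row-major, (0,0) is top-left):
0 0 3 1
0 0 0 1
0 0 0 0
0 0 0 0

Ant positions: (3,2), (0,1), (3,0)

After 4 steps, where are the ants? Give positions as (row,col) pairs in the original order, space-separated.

Step 1: ant0:(3,2)->N->(2,2) | ant1:(0,1)->E->(0,2) | ant2:(3,0)->N->(2,0)
  grid max=4 at (0,2)
Step 2: ant0:(2,2)->N->(1,2) | ant1:(0,2)->E->(0,3) | ant2:(2,0)->N->(1,0)
  grid max=3 at (0,2)
Step 3: ant0:(1,2)->N->(0,2) | ant1:(0,3)->W->(0,2) | ant2:(1,0)->N->(0,0)
  grid max=6 at (0,2)
Step 4: ant0:(0,2)->E->(0,3) | ant1:(0,2)->E->(0,3) | ant2:(0,0)->E->(0,1)
  grid max=5 at (0,2)

(0,3) (0,3) (0,1)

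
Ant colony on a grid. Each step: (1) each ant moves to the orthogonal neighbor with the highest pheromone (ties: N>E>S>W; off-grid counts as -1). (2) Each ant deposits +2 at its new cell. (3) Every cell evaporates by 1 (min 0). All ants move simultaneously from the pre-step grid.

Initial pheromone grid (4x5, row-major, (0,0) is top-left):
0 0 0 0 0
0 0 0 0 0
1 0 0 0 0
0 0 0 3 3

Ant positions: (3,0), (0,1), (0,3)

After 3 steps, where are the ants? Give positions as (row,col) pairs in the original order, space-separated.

Step 1: ant0:(3,0)->N->(2,0) | ant1:(0,1)->E->(0,2) | ant2:(0,3)->E->(0,4)
  grid max=2 at (2,0)
Step 2: ant0:(2,0)->N->(1,0) | ant1:(0,2)->E->(0,3) | ant2:(0,4)->S->(1,4)
  grid max=1 at (0,3)
Step 3: ant0:(1,0)->S->(2,0) | ant1:(0,3)->E->(0,4) | ant2:(1,4)->N->(0,4)
  grid max=3 at (0,4)

(2,0) (0,4) (0,4)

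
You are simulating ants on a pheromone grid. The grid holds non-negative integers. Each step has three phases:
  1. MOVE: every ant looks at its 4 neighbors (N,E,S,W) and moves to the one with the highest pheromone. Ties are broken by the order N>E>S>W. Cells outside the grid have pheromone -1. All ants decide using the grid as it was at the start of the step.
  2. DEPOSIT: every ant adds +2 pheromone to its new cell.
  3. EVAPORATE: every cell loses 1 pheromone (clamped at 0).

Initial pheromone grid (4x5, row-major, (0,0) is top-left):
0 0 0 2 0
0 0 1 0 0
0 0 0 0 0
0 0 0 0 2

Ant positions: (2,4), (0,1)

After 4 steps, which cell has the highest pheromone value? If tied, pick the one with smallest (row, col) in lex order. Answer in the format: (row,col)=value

Step 1: ant0:(2,4)->S->(3,4) | ant1:(0,1)->E->(0,2)
  grid max=3 at (3,4)
Step 2: ant0:(3,4)->N->(2,4) | ant1:(0,2)->E->(0,3)
  grid max=2 at (0,3)
Step 3: ant0:(2,4)->S->(3,4) | ant1:(0,3)->E->(0,4)
  grid max=3 at (3,4)
Step 4: ant0:(3,4)->N->(2,4) | ant1:(0,4)->W->(0,3)
  grid max=2 at (0,3)
Final grid:
  0 0 0 2 0
  0 0 0 0 0
  0 0 0 0 1
  0 0 0 0 2
Max pheromone 2 at (0,3)

Answer: (0,3)=2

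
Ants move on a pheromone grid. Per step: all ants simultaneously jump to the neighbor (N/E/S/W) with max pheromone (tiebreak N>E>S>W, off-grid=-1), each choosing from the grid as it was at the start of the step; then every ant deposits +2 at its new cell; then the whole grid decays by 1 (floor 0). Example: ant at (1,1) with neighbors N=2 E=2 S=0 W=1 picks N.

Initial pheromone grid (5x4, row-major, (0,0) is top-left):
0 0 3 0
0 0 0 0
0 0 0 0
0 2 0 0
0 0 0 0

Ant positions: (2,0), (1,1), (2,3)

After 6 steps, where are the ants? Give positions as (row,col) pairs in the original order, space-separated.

Step 1: ant0:(2,0)->N->(1,0) | ant1:(1,1)->N->(0,1) | ant2:(2,3)->N->(1,3)
  grid max=2 at (0,2)
Step 2: ant0:(1,0)->N->(0,0) | ant1:(0,1)->E->(0,2) | ant2:(1,3)->N->(0,3)
  grid max=3 at (0,2)
Step 3: ant0:(0,0)->E->(0,1) | ant1:(0,2)->E->(0,3) | ant2:(0,3)->W->(0,2)
  grid max=4 at (0,2)
Step 4: ant0:(0,1)->E->(0,2) | ant1:(0,3)->W->(0,2) | ant2:(0,2)->E->(0,3)
  grid max=7 at (0,2)
Step 5: ant0:(0,2)->E->(0,3) | ant1:(0,2)->E->(0,3) | ant2:(0,3)->W->(0,2)
  grid max=8 at (0,2)
Step 6: ant0:(0,3)->W->(0,2) | ant1:(0,3)->W->(0,2) | ant2:(0,2)->E->(0,3)
  grid max=11 at (0,2)

(0,2) (0,2) (0,3)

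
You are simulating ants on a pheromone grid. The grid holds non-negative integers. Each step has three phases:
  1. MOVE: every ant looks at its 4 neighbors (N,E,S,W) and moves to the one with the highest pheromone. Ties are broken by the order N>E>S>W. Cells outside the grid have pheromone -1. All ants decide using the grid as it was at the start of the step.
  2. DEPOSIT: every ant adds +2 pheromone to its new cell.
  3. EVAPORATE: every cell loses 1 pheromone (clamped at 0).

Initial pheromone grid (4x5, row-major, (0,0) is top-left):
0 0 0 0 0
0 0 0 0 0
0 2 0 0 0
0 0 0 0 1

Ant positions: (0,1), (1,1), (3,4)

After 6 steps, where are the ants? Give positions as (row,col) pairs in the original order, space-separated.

Step 1: ant0:(0,1)->E->(0,2) | ant1:(1,1)->S->(2,1) | ant2:(3,4)->N->(2,4)
  grid max=3 at (2,1)
Step 2: ant0:(0,2)->E->(0,3) | ant1:(2,1)->N->(1,1) | ant2:(2,4)->N->(1,4)
  grid max=2 at (2,1)
Step 3: ant0:(0,3)->E->(0,4) | ant1:(1,1)->S->(2,1) | ant2:(1,4)->N->(0,4)
  grid max=3 at (0,4)
Step 4: ant0:(0,4)->S->(1,4) | ant1:(2,1)->N->(1,1) | ant2:(0,4)->S->(1,4)
  grid max=3 at (1,4)
Step 5: ant0:(1,4)->N->(0,4) | ant1:(1,1)->S->(2,1) | ant2:(1,4)->N->(0,4)
  grid max=5 at (0,4)
Step 6: ant0:(0,4)->S->(1,4) | ant1:(2,1)->N->(1,1) | ant2:(0,4)->S->(1,4)
  grid max=5 at (1,4)

(1,4) (1,1) (1,4)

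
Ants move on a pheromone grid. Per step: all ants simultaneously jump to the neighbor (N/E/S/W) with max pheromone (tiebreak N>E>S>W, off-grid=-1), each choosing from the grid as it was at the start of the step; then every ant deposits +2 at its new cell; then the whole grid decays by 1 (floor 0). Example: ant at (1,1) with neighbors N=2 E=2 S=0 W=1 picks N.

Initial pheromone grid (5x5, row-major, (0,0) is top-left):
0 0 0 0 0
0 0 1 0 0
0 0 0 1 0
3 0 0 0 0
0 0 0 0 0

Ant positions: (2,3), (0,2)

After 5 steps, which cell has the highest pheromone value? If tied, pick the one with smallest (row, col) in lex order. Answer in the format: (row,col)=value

Answer: (1,2)=6

Derivation:
Step 1: ant0:(2,3)->N->(1,3) | ant1:(0,2)->S->(1,2)
  grid max=2 at (1,2)
Step 2: ant0:(1,3)->W->(1,2) | ant1:(1,2)->E->(1,3)
  grid max=3 at (1,2)
Step 3: ant0:(1,2)->E->(1,3) | ant1:(1,3)->W->(1,2)
  grid max=4 at (1,2)
Step 4: ant0:(1,3)->W->(1,2) | ant1:(1,2)->E->(1,3)
  grid max=5 at (1,2)
Step 5: ant0:(1,2)->E->(1,3) | ant1:(1,3)->W->(1,2)
  grid max=6 at (1,2)
Final grid:
  0 0 0 0 0
  0 0 6 5 0
  0 0 0 0 0
  0 0 0 0 0
  0 0 0 0 0
Max pheromone 6 at (1,2)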